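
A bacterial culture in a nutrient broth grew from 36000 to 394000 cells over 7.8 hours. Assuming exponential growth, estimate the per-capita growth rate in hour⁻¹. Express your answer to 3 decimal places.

From N(t) = N₀·e^(rt): e^(r·7.8) = 394000/36000 = 10.944.
r·7.8 = ln(10.944) = 2.3928, so r = 2.3928/7.8 = 0.30677.

0.307 per hour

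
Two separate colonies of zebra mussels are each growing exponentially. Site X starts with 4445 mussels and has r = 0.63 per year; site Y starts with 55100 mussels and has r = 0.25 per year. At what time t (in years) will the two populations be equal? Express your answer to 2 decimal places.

6.62 years

Set 4445·e^(0.63t) = 55100·e^(0.25t).
e^((0.63 − 0.25)t) = 55100/4445 → e^(0.38·t) = 12.396.
0.38·t = ln(12.396) = 2.5174, so t = 2.5174/0.38 = 6.6247.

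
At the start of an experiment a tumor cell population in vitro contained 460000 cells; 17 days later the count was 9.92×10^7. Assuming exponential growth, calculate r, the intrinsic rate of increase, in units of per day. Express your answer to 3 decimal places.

0.316 per day

From N(t) = N₀·e^(rt): e^(r·17) = 9.92×10^7/460000 = 215.65.
r·17 = ln(215.65) = 5.3737, so r = 5.3737/17 = 0.3161.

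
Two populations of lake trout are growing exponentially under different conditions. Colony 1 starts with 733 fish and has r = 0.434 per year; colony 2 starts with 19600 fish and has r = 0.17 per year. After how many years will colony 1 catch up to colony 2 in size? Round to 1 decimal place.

12.4 years

Set 733·e^(0.434t) = 19600·e^(0.17t).
e^((0.434 − 0.17)t) = 19600/733 → e^(0.264·t) = 26.739.
0.264·t = ln(26.739) = 3.2861, so t = 3.2861/0.264 = 12.447.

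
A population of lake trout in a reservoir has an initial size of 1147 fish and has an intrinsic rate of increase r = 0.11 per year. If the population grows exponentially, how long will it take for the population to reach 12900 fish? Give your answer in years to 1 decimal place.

Set N₀·e^(rt) = 12900: e^(0.11·t) = 12900/1147 = 11.247.
0.11·t = ln(11.247) = 2.4201, so t = 2.4201/0.11 = 22.001.

22.0 years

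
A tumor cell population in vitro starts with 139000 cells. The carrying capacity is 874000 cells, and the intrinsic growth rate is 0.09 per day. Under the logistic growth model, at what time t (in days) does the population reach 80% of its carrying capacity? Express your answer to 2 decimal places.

33.91 days

A = (K − N₀)/N₀ = (874000 − 139000)/139000 = 5.2878.
Solve 874000/(1 + 5.2878·e^(−0.09t)) = 699200: 1 + 5.2878·e^(−0.09t) = 1.25, so e^(−0.09t) = 0.0472789.
−0.09·t = ln(0.0472789) = -3.0517, so t = 3.0517/0.09 = 33.908.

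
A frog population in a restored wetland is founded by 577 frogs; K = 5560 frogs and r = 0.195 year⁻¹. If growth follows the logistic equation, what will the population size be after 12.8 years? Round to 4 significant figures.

A = (K − N₀)/N₀ = (5560 − 577)/577 = 8.636.
N(t) = K/(1 + A·e^(−rt)) = 5560/(1 + 8.636×e^(−0.195×12.8)).
e^(−2.496) = 0.082414; denominator = 1 + 8.636×0.082414 = 1.7117.
N = 5560/1.7117 = 3248.17.

3248 frogs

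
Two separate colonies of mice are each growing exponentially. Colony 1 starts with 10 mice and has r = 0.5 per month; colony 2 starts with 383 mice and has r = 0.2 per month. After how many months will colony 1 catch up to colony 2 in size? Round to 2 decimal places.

12.15 months

Set 10·e^(0.5t) = 383·e^(0.2t).
e^((0.5 − 0.2)t) = 383/10 → e^(0.3·t) = 38.3.
0.3·t = ln(38.3) = 3.6454, so t = 3.6454/0.3 = 12.151.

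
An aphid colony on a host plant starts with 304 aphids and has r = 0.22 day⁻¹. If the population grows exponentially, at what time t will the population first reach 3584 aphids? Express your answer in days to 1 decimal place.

Set N₀·e^(rt) = 3584: e^(0.22·t) = 3584/304 = 11.789.
0.22·t = ln(11.789) = 2.4672, so t = 2.4672/0.22 = 11.215.

11.2 days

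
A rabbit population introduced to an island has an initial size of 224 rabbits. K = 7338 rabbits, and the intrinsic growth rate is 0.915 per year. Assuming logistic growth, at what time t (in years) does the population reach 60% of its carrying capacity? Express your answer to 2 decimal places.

4.22 years

A = (K − N₀)/N₀ = (7338 − 224)/224 = 31.759.
Solve 7338/(1 + 31.759·e^(−0.915t)) = 4402.8: 1 + 31.759·e^(−0.915t) = 1.6667, so e^(−0.915t) = 0.0209915.
−0.915·t = ln(0.0209915) = -3.8636, so t = 3.8636/0.915 = 4.2226.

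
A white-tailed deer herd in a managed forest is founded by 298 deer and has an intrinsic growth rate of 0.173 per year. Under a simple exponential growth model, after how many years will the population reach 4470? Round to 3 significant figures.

Set N₀·e^(rt) = 4470: e^(0.173·t) = 4470/298 = 15.
0.173·t = ln(15) = 2.7081, so t = 2.7081/0.173 = 15.653.

15.7 years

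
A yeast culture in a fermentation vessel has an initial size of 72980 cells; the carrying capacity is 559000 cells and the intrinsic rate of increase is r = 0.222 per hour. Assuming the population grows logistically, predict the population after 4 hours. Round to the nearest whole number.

A = (K − N₀)/N₀ = (559000 − 72980)/72980 = 6.6596.
N(t) = K/(1 + A·e^(−rt)) = 559000/(1 + 6.6596×e^(−0.222×4)).
e^(−0.888) = 0.41148; denominator = 1 + 6.6596×0.41148 = 3.7403.
N = 559000/3.7403 = 149454.

149454 cells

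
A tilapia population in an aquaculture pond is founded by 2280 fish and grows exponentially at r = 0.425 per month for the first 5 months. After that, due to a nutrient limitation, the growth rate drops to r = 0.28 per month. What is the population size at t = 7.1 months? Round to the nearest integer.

Phase 1: N(5) = 2280·e^(0.425×5) = 2280·e^2.125 = 19090.2.
Phase 2 runs for 7.1 − 5 = 2.1 months at r = 0.28.
N(7.1) = 19090.2·e^(0.28×2.1) = 19090.2·e^0.588 = 34369.7.

34370 fish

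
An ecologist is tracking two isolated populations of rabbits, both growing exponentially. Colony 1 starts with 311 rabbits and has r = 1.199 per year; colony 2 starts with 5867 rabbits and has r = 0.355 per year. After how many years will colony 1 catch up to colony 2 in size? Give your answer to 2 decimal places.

3.48 years

Set 311·e^(1.199t) = 5867·e^(0.355t).
e^((1.199 − 0.355)t) = 5867/311 → e^(0.844·t) = 18.865.
0.844·t = ln(18.865) = 2.9373, so t = 2.9373/0.844 = 3.4802.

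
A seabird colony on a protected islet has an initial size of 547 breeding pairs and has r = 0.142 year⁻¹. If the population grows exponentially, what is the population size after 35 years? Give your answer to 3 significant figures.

N(t) = N₀·e^(rt) = 547 × e^(0.142×35) = 547 × e^4.97.
e^4.97 ≈ 144.03, so N ≈ 547 × 144.03 = 78782.7.

78800 breeding pairs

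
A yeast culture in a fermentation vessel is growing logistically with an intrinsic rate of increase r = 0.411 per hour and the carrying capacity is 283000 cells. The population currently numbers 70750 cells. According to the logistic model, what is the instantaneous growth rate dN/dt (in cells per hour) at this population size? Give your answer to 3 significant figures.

dN/dt = rN(1 − N/K) = 0.411 × 70750 × (1 − 70750/283000).
1 − 70750/283000 = 0.75; dN/dt = 0.411 × 70750 × 0.75 = 21809.

21800 cells per hour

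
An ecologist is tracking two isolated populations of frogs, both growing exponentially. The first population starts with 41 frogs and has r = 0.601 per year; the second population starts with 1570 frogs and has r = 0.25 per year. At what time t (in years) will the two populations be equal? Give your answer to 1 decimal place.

Set 41·e^(0.601t) = 1570·e^(0.25t).
e^((0.601 − 0.25)t) = 1570/41 → e^(0.351·t) = 38.293.
0.351·t = ln(38.293) = 3.6453, so t = 3.6453/0.351 = 10.385.

10.4 years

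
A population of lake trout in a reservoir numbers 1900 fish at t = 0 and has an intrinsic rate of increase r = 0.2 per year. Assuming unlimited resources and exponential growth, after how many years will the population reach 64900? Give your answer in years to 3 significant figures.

Set N₀·e^(rt) = 64900: e^(0.2·t) = 64900/1900 = 34.158.
0.2·t = ln(34.158) = 3.531, so t = 3.531/0.2 = 17.655.

17.7 years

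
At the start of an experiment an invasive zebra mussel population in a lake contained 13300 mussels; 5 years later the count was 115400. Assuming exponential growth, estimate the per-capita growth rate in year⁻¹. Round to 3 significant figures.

From N(t) = N₀·e^(rt): e^(r·5) = 115400/13300 = 8.6767.
r·5 = ln(8.6767) = 2.1606, so r = 2.1606/5 = 0.43213.

0.432 per year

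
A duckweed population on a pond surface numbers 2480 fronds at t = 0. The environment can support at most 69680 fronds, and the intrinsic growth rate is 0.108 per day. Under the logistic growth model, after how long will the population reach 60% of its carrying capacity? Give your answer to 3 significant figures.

A = (K − N₀)/N₀ = (69680 − 2480)/2480 = 27.097.
Solve 69680/(1 + 27.097·e^(−0.108t)) = 41808: 1 + 27.097·e^(−0.108t) = 1.6667, so e^(−0.108t) = 0.0246032.
−0.108·t = ln(0.0246032) = -3.7049, so t = 3.7049/0.108 = 34.304.

34.3 days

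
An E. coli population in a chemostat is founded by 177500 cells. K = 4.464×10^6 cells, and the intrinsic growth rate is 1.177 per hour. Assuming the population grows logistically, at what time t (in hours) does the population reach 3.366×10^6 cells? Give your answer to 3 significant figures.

A = (K − N₀)/N₀ = (4.464×10^6 − 177500)/177500 = 24.149.
Solve 4.464×10^6/(1 + 24.149·e^(−1.177t)) = 3.366×10^6: 1 + 24.149·e^(−1.177t) = 1.3262, so e^(−1.177t) = 0.0135078.
−1.177·t = ln(0.0135078) = -4.3045, so t = 4.3045/1.177 = 3.6572.

3.66 hours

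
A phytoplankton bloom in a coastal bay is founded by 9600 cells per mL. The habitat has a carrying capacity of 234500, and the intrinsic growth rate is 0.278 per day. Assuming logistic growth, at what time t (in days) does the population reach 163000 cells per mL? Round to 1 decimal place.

14.3 days

A = (K − N₀)/N₀ = (234500 − 9600)/9600 = 23.427.
Solve 234500/(1 + 23.427·e^(−0.278t)) = 163000: 1 + 23.427·e^(−0.278t) = 1.4387, so e^(−0.278t) = 0.0187241.
−0.278·t = ln(0.0187241) = -3.9779, so t = 3.9779/0.278 = 14.309.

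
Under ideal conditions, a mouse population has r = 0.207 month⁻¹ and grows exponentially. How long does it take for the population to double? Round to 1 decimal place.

3.3 months

Doubling time t_d = ln(2)/r = 0.6931/0.207 = 3.3485.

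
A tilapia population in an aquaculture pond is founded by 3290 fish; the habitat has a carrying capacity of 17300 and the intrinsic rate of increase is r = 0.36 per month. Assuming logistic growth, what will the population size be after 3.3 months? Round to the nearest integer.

7528 fish

A = (K − N₀)/N₀ = (17300 − 3290)/3290 = 4.2584.
N(t) = K/(1 + A·e^(−rt)) = 17300/(1 + 4.2584×e^(−0.36×3.3)).
e^(−1.188) = 0.30483; denominator = 1 + 4.2584×0.30483 = 2.2981.
N = 17300/2.2981 = 7528.03.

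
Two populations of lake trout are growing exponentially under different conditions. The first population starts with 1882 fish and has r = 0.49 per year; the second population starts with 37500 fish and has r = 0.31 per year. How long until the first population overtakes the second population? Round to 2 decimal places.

Set 1882·e^(0.49t) = 37500·e^(0.31t).
e^((0.49 − 0.31)t) = 37500/1882 → e^(0.18·t) = 19.926.
0.18·t = ln(19.926) = 2.992, so t = 2.992/0.18 = 16.622.

16.62 years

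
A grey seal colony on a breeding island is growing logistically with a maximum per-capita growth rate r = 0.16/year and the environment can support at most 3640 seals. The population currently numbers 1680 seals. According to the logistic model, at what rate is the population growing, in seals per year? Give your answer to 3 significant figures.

145 seals per year

dN/dt = rN(1 − N/K) = 0.16 × 1680 × (1 − 1680/3640).
1 − 1680/3640 = 0.53846; dN/dt = 0.16 × 1680 × 0.53846 = 144.74.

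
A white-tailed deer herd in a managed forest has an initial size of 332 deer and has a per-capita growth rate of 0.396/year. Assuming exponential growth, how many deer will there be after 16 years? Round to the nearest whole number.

187425 deer

N(t) = N₀·e^(rt) = 332 × e^(0.396×16) = 332 × e^6.336.
e^6.336 ≈ 564.53, so N ≈ 332 × 564.53 = 187425.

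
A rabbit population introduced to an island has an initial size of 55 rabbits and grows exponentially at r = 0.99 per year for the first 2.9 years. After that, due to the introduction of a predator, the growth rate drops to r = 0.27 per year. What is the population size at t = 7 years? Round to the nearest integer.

Phase 1: N(2.9) = 55·e^(0.99×2.9) = 55·e^2.871 = 971.007.
Phase 2 runs for 7 − 2.9 = 4.1 years at r = 0.27.
N(7) = 971.007·e^(0.27×4.1) = 971.007·e^1.107 = 2937.56.

2938 rabbits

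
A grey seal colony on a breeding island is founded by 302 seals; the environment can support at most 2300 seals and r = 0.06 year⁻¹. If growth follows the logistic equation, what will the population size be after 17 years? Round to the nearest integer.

679 seals

A = (K − N₀)/N₀ = (2300 − 302)/302 = 6.6159.
N(t) = K/(1 + A·e^(−rt)) = 2300/(1 + 6.6159×e^(−0.06×17)).
e^(−1.02) = 0.36059; denominator = 1 + 6.6159×0.36059 = 3.3857.
N = 2300/3.3857 = 679.336.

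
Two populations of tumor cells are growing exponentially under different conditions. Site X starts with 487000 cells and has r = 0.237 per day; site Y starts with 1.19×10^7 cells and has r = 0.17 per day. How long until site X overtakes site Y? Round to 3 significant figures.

47.7 days

Set 487000·e^(0.237t) = 1.19×10^7·e^(0.17t).
e^((0.237 − 0.17)t) = 1.19×10^7/487000 → e^(0.067·t) = 24.435.
0.067·t = ln(24.435) = 3.196, so t = 3.196/0.067 = 47.702.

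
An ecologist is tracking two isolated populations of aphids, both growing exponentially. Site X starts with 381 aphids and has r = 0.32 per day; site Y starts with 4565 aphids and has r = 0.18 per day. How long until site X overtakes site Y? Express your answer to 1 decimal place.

Set 381·e^(0.32t) = 4565·e^(0.18t).
e^((0.32 − 0.18)t) = 4565/381 → e^(0.14·t) = 11.982.
0.14·t = ln(11.982) = 2.4834, so t = 2.4834/0.14 = 17.738.

17.7 days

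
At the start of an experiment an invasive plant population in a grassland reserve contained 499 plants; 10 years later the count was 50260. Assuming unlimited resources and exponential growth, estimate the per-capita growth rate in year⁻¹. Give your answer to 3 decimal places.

0.461 per year

From N(t) = N₀·e^(rt): e^(r·10) = 50260/499 = 100.72.
r·10 = ln(100.72) = 4.6124, so r = 4.6124/10 = 0.46124.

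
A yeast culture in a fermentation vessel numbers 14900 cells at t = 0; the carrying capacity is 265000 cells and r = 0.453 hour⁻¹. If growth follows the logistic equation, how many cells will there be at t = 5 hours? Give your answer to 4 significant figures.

96620 cells

A = (K − N₀)/N₀ = (265000 − 14900)/14900 = 16.785.
N(t) = K/(1 + A·e^(−rt)) = 265000/(1 + 16.785×e^(−0.453×5)).
e^(−2.265) = 0.10383; denominator = 1 + 16.785×0.10383 = 2.7428.
N = 265000/2.7428 = 96616.2.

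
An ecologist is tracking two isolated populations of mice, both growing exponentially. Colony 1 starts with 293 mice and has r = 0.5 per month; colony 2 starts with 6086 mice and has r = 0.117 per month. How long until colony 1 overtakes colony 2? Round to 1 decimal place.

7.9 months

Set 293·e^(0.5t) = 6086·e^(0.117t).
e^((0.5 − 0.117)t) = 6086/293 → e^(0.383·t) = 20.771.
0.383·t = ln(20.771) = 3.0336, so t = 3.0336/0.383 = 7.9206.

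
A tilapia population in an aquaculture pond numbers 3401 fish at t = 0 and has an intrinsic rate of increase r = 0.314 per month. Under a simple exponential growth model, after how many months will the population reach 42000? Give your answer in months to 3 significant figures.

Set N₀·e^(rt) = 42000: e^(0.314·t) = 42000/3401 = 12.349.
0.314·t = ln(12.349) = 2.5136, so t = 2.5136/0.314 = 8.0051.

8.01 months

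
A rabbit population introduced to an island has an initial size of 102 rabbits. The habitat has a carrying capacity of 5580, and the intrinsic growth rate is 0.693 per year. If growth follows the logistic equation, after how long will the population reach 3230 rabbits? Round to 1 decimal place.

6.2 years

A = (K − N₀)/N₀ = (5580 − 102)/102 = 53.706.
Solve 5580/(1 + 53.706·e^(−0.693t)) = 3230: 1 + 53.706·e^(−0.693t) = 1.7276, so e^(−0.693t) = 0.013547.
−0.693·t = ln(0.013547) = -4.3016, so t = 4.3016/0.693 = 6.2072.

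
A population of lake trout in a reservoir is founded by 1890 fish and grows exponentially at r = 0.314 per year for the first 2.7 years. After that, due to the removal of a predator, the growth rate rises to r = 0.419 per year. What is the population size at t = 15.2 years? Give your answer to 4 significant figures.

Phase 1: N(2.7) = 1890·e^(0.314×2.7) = 1890·e^0.8478 = 4412.21.
Phase 2 runs for 15.2 − 2.7 = 12.5 years at r = 0.419.
N(15.2) = 4412.21·e^(0.419×12.5) = 4412.21·e^5.237 = 830375.

830400 fish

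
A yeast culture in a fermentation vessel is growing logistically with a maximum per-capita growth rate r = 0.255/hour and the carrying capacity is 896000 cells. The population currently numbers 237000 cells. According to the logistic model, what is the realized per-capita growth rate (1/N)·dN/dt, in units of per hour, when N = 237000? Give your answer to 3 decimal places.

(1/N)·dN/dt = r(1 − N/K) = 0.255 × (1 − 237000/896000).
= 0.255 × 0.73549 = 0.18755.

0.188 per hour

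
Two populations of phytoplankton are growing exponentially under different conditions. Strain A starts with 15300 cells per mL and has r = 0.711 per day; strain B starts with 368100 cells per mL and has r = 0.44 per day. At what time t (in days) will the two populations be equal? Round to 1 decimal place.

Set 15300·e^(0.711t) = 368100·e^(0.44t).
e^((0.711 − 0.44)t) = 368100/15300 → e^(0.271·t) = 24.059.
0.271·t = ln(24.059) = 3.1805, so t = 3.1805/0.271 = 11.736.

11.7 days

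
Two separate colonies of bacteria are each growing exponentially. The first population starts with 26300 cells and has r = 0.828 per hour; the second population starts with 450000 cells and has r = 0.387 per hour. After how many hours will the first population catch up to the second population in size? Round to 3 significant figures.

Set 26300·e^(0.828t) = 450000·e^(0.387t).
e^((0.828 − 0.387)t) = 450000/26300 → e^(0.441·t) = 17.11.
0.441·t = ln(17.11) = 2.8397, so t = 2.8397/0.441 = 6.4392.

6.44 hours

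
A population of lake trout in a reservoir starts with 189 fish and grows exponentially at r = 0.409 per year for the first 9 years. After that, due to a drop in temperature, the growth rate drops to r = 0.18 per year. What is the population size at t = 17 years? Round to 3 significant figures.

Phase 1: N(9) = 189·e^(0.409×9) = 189·e^3.681 = 7500.67.
Phase 2 runs for 17 − 9 = 8 years at r = 0.18.
N(17) = 7500.67·e^(0.18×8) = 7500.67·e^1.44 = 31658.

31700 fish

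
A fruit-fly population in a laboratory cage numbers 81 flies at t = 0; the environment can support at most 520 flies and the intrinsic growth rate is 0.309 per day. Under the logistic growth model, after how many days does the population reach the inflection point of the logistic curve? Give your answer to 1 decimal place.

Logistic growth is fastest at N = K/2 = 260.
A = (K − N₀)/N₀ = 5.4198. Set K/(1 + A·e^(−rt)) = K/2 → A·e^(−rt) = 1.
e^(−0.309t) = 1/5.4198 = 0.18451, so t = ln(5.4198)/0.309 = 1.6901/0.309 = 5.4694.

5.5 days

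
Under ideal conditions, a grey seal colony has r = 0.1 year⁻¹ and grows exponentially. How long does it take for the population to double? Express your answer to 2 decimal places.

6.93 years

Doubling time t_d = ln(2)/r = 0.6931/0.1 = 6.9315.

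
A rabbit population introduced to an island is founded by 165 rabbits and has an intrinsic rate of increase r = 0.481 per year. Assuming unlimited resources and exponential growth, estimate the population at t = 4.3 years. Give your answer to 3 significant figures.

N(t) = N₀·e^(rt) = 165 × e^(0.481×4.3) = 165 × e^2.068.
e^2.068 ≈ 7.9114, so N ≈ 165 × 7.9114 = 1305.37.

1310 rabbits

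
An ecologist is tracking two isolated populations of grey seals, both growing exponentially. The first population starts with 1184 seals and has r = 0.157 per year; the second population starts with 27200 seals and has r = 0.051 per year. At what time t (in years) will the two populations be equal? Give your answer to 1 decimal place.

Set 1184·e^(0.157t) = 27200·e^(0.051t).
e^((0.157 − 0.051)t) = 27200/1184 → e^(0.106·t) = 22.973.
0.106·t = ln(22.973) = 3.1343, so t = 3.1343/0.106 = 29.569.

29.6 years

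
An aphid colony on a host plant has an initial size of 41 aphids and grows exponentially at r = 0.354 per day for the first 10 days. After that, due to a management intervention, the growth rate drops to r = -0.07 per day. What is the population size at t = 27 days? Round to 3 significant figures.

Phase 1: N(10) = 41·e^(0.354×10) = 41·e^3.54 = 1413.14.
Phase 2 runs for 27 − 10 = 17 days at r = -0.07.
N(27) = 1413.14·e^(-0.07×17) = 1413.14·e^-1.19 = 429.908.

430 aphids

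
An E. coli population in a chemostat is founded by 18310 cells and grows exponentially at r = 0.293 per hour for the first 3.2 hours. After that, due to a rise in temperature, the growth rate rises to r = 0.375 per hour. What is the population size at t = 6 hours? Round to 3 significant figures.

134000 cells

Phase 1: N(3.2) = 18310·e^(0.293×3.2) = 18310·e^0.9376 = 46760.9.
Phase 2 runs for 6 − 3.2 = 2.8 hours at r = 0.375.
N(6) = 46760.9·e^(0.375×2.8) = 46760.9·e^1.05 = 133626.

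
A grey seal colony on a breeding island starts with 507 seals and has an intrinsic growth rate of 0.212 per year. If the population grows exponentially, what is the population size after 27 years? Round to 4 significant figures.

155200 seals

N(t) = N₀·e^(rt) = 507 × e^(0.212×27) = 507 × e^5.724.
e^5.724 ≈ 306.13, so N ≈ 507 × 306.13 = 155206.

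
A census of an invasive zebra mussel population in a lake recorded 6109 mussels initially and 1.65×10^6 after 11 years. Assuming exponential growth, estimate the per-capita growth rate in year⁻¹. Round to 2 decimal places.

From N(t) = N₀·e^(rt): e^(r·11) = 1.65×10^6/6109 = 270.09.
r·11 = ln(270.09) = 5.5988, so r = 5.5988/11 = 0.50898.

0.51 per year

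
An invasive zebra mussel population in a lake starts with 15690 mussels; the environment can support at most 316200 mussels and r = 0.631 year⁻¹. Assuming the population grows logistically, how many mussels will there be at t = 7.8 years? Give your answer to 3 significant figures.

A = (K − N₀)/N₀ = (316200 − 15690)/15690 = 19.153.
N(t) = K/(1 + A·e^(−rt)) = 316200/(1 + 19.153×e^(−0.631×7.8)).
e^(−4.922) = 0.007286; denominator = 1 + 19.153×0.007286 = 1.1395.
N = 316200/1.1395 = 277478.

277000 mussels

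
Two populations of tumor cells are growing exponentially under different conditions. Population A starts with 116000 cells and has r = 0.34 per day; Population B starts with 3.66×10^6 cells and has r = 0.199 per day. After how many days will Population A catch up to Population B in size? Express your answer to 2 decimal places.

Set 116000·e^(0.34t) = 3.66×10^6·e^(0.199t).
e^((0.34 − 0.199)t) = 3.66×10^6/116000 → e^(0.141·t) = 31.552.
0.141·t = ln(31.552) = 3.4516, so t = 3.4516/0.141 = 24.48.

24.48 days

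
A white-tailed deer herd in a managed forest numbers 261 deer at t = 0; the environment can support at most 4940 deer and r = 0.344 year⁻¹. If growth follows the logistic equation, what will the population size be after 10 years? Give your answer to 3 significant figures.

A = (K − N₀)/N₀ = (4940 − 261)/261 = 17.927.
N(t) = K/(1 + A·e^(−rt)) = 4940/(1 + 17.927×e^(−0.344×10)).
e^(−3.44) = 0.032065; denominator = 1 + 17.927×0.032065 = 1.5748.
N = 4940/1.5748 = 3136.85.

3140 deer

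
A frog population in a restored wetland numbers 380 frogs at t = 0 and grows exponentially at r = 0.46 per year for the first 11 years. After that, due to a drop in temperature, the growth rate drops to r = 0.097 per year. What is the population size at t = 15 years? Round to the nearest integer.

Phase 1: N(11) = 380·e^(0.46×11) = 380·e^5.06 = 59884.4.
Phase 2 runs for 15 − 11 = 4 years at r = 0.097.
N(15) = 59884.4·e^(0.097×4) = 59884.4·e^0.388 = 88271.4.

88271 frogs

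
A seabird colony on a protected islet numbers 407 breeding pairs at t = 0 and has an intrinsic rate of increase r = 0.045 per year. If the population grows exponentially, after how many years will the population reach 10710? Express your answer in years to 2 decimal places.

72.67 years

Set N₀·e^(rt) = 10710: e^(0.045·t) = 10710/407 = 26.314.
0.045·t = ln(26.314) = 3.2701, so t = 3.2701/0.045 = 72.669.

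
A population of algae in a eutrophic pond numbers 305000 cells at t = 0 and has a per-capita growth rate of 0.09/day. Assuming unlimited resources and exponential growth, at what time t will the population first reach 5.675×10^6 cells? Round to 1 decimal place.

32.5 days

Set N₀·e^(rt) = 5.675×10^6: e^(0.09·t) = 5.675×10^6/305000 = 18.607.
0.09·t = ln(18.607) = 2.9235, so t = 2.9235/0.09 = 32.483.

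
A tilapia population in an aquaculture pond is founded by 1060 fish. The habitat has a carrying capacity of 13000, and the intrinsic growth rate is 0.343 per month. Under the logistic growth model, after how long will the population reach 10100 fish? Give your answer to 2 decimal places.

A = (K − N₀)/N₀ = (13000 − 1060)/1060 = 11.264.
Solve 13000/(1 + 11.264·e^(−0.343t)) = 10100: 1 + 11.264·e^(−0.343t) = 1.2871, so e^(−0.343t) = 0.0254905.
−0.343·t = ln(0.0254905) = -3.6694, so t = 3.6694/0.343 = 10.698.

10.70 months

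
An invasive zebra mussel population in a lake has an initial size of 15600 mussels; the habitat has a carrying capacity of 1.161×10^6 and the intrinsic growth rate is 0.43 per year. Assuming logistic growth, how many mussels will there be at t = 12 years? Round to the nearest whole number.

816701 mussels

A = (K − N₀)/N₀ = (1.161×10^6 − 15600)/15600 = 73.423.
N(t) = K/(1 + A·e^(−rt)) = 1.161×10^6/(1 + 73.423×e^(−0.43×12)).
e^(−5.16) = 0.0057417; denominator = 1 + 73.423×0.0057417 = 1.4216.
N = 1.161×10^6/1.4216 = 816701.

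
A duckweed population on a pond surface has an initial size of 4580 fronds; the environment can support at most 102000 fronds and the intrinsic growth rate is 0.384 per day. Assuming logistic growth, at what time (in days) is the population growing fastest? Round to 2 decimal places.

Logistic growth is fastest at N = K/2 = 51000.
A = (K − N₀)/N₀ = 21.271. Set K/(1 + A·e^(−rt)) = K/2 → A·e^(−rt) = 1.
e^(−0.384t) = 1/21.271 = 0.0470129, so t = ln(21.271)/0.384 = 3.0573/0.384 = 7.9618.

7.96 days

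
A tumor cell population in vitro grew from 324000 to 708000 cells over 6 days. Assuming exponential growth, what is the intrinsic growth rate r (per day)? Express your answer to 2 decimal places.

From N(t) = N₀·e^(rt): e^(r·6) = 708000/324000 = 2.1852.
r·6 = ln(2.1852) = 0.7817, so r = 0.7817/6 = 0.13028.

0.13 per day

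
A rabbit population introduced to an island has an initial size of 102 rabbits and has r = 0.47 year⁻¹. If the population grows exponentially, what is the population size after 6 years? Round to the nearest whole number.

1711 rabbits

N(t) = N₀·e^(rt) = 102 × e^(0.47×6) = 102 × e^2.82.
e^2.82 ≈ 16.777, so N ≈ 102 × 16.777 = 1711.24.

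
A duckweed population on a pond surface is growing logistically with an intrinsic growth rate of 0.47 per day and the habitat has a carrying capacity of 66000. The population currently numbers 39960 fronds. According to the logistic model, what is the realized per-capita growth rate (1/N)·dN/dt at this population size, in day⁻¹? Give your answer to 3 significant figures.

0.185 per day

(1/N)·dN/dt = r(1 − N/K) = 0.47 × (1 − 39960/66000).
= 0.47 × 0.39455 = 0.18544.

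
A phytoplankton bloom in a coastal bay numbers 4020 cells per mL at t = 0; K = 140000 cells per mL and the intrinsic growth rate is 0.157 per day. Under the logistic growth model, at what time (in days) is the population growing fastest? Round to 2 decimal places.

22.43 days

Logistic growth is fastest at N = K/2 = 70000.
A = (K − N₀)/N₀ = 33.826. Set K/(1 + A·e^(−rt)) = K/2 → A·e^(−rt) = 1.
e^(−0.157t) = 1/33.826 = 0.0295632, so t = ln(33.826)/0.157 = 3.5212/0.157 = 22.428.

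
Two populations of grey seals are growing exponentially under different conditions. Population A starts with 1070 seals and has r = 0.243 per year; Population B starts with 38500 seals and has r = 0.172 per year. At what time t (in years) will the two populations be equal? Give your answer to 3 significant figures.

Set 1070·e^(0.243t) = 38500·e^(0.172t).
e^((0.243 − 0.172)t) = 38500/1070 → e^(0.071·t) = 35.981.
0.071·t = ln(35.981) = 3.583, so t = 3.583/0.071 = 50.465.

50.5 years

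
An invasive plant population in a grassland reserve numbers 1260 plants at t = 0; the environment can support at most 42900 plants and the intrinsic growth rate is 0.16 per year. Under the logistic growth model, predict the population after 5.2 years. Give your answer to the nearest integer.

A = (K − N₀)/N₀ = (42900 − 1260)/1260 = 33.048.
N(t) = K/(1 + A·e^(−rt)) = 42900/(1 + 33.048×e^(−0.16×5.2)).
e^(−0.832) = 0.43518; denominator = 1 + 33.048×0.43518 = 15.382.
N = 42900/15.382 = 2789.05.

2789 plants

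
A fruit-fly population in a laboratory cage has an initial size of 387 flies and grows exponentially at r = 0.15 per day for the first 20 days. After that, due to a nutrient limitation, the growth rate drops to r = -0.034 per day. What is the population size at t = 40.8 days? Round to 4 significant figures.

3832 flies

Phase 1: N(20) = 387·e^(0.15×20) = 387·e^3 = 7773.1.
Phase 2 runs for 40.8 − 20 = 20.8 days at r = -0.034.
N(40.8) = 7773.1·e^(-0.034×20.8) = 7773.1·e^-0.7072 = 3832.32.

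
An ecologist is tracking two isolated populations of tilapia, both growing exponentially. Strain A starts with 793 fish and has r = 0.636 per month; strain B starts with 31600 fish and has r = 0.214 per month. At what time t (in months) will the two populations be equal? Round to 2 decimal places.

Set 793·e^(0.636t) = 31600·e^(0.214t).
e^((0.636 − 0.214)t) = 31600/793 → e^(0.422·t) = 39.849.
0.422·t = ln(39.849) = 3.6851, so t = 3.6851/0.422 = 8.7324.

8.73 months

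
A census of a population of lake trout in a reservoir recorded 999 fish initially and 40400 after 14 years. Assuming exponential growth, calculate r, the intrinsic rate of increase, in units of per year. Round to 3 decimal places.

From N(t) = N₀·e^(rt): e^(r·14) = 40400/999 = 40.44.
r·14 = ln(40.44) = 3.6998, so r = 3.6998/14 = 0.26427.

0.264 per year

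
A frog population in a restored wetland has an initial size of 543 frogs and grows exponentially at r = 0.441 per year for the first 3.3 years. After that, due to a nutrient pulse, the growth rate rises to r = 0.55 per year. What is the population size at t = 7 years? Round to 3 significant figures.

Phase 1: N(3.3) = 543·e^(0.441×3.3) = 543·e^1.455 = 2327.17.
Phase 2 runs for 7 − 3.3 = 3.7 years at r = 0.55.
N(7) = 2327.17·e^(0.55×3.7) = 2327.17·e^2.035 = 17808.1.

17800 frogs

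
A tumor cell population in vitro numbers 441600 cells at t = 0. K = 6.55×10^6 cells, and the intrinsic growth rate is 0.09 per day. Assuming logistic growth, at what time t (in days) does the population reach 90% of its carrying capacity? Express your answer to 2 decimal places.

A = (K − N₀)/N₀ = (6.55×10^6 − 441600)/441600 = 13.832.
Solve 6.55×10^6/(1 + 13.832·e^(−0.09t)) = 5.895×10^6: 1 + 13.832·e^(−0.09t) = 1.1111, so e^(−0.09t) = 0.00803265.
−0.09·t = ln(0.00803265) = -4.8242, so t = 4.8242/0.09 = 53.603.

53.60 days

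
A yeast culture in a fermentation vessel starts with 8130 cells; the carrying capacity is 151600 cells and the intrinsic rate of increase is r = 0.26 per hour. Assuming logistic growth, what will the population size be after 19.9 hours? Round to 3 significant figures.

138000 cells

A = (K − N₀)/N₀ = (151600 − 8130)/8130 = 17.647.
N(t) = K/(1 + A·e^(−rt)) = 151600/(1 + 17.647×e^(−0.26×19.9)).
e^(−5.174) = 0.0056619; denominator = 1 + 17.647×0.0056619 = 1.0999.
N = 151600/1.0999 = 137829.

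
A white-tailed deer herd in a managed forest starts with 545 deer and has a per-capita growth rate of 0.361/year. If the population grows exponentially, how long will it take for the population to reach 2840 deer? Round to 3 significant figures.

4.57 years

Set N₀·e^(rt) = 2840: e^(0.361·t) = 2840/545 = 5.211.
0.361·t = ln(5.211) = 1.6508, so t = 1.6508/0.361 = 4.5728.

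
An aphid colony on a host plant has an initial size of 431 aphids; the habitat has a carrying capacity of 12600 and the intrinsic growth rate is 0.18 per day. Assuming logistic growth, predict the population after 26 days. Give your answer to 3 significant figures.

9980 aphids

A = (K − N₀)/N₀ = (12600 − 431)/431 = 28.234.
N(t) = K/(1 + A·e^(−rt)) = 12600/(1 + 28.234×e^(−0.18×26)).
e^(−4.68) = 0.009279; denominator = 1 + 28.234×0.009279 = 1.262.
N = 12600/1.262 = 9984.26.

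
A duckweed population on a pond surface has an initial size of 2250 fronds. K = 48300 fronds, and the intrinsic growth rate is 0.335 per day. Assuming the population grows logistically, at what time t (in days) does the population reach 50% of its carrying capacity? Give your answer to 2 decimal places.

9.01 days

A = (K − N₀)/N₀ = (48300 − 2250)/2250 = 20.467.
Solve 48300/(1 + 20.467·e^(−0.335t)) = 24150: 1 + 20.467·e^(−0.335t) = 2, so e^(−0.335t) = 0.0488599.
−0.335·t = ln(0.0488599) = -3.0188, so t = 3.0188/0.335 = 9.0113.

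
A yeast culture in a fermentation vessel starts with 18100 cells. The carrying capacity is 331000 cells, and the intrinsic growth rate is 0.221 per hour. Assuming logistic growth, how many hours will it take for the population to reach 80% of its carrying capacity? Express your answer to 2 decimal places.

19.17 hours

A = (K − N₀)/N₀ = (331000 − 18100)/18100 = 17.287.
Solve 331000/(1 + 17.287·e^(−0.221t)) = 264800: 1 + 17.287·e^(−0.221t) = 1.25, so e^(−0.221t) = 0.0144615.
−0.221·t = ln(0.0144615) = -4.2363, so t = 4.2363/0.221 = 19.169.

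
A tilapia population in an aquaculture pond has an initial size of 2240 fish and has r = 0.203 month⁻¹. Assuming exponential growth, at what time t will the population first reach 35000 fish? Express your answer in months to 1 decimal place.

13.5 months

Set N₀·e^(rt) = 35000: e^(0.203·t) = 35000/2240 = 15.625.
0.203·t = ln(15.625) = 2.7489, so t = 2.7489/0.203 = 13.541.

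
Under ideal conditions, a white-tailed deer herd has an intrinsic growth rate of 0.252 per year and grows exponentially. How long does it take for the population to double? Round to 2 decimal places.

Doubling time t_d = ln(2)/r = 0.6931/0.252 = 2.7506.

2.75 years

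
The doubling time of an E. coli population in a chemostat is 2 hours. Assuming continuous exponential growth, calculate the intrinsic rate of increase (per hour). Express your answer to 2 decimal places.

0.35 per hour

r = ln(2)/t_d = 0.6931/2 = 0.34657.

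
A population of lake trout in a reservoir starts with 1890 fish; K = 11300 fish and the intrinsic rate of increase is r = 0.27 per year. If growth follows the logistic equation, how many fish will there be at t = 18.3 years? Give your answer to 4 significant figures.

A = (K − N₀)/N₀ = (11300 − 1890)/1890 = 4.9788.
N(t) = K/(1 + A·e^(−rt)) = 11300/(1 + 4.9788×e^(−0.27×18.3)).
e^(−4.941) = 0.0071474; denominator = 1 + 4.9788×0.0071474 = 1.0356.
N = 11300/1.0356 = 10911.7.

10910 fish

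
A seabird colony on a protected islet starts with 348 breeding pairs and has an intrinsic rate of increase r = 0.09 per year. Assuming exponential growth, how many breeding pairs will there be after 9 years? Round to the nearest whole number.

782 breeding pairs

N(t) = N₀·e^(rt) = 348 × e^(0.09×9) = 348 × e^0.81.
e^0.81 ≈ 2.2479, so N ≈ 348 × 2.2479 = 782.272.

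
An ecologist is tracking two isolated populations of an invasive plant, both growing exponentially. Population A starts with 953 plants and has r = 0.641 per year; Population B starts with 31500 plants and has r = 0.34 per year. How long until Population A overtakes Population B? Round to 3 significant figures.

11.6 years

Set 953·e^(0.641t) = 31500·e^(0.34t).
e^((0.641 − 0.34)t) = 31500/953 → e^(0.301·t) = 33.054.
0.301·t = ln(33.054) = 3.4981, so t = 3.4981/0.301 = 11.622.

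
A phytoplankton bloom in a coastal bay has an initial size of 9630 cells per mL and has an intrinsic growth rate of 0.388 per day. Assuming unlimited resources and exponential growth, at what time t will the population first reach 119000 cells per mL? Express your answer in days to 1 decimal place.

6.5 days

Set N₀·e^(rt) = 119000: e^(0.388·t) = 119000/9630 = 12.357.
0.388·t = ln(12.357) = 2.5142, so t = 2.5142/0.388 = 6.48.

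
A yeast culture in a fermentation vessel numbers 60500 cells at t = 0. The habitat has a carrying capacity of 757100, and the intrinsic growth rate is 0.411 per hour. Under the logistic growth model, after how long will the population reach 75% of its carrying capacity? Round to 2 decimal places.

A = (K − N₀)/N₀ = (757100 − 60500)/60500 = 11.514.
Solve 757100/(1 + 11.514·e^(−0.411t)) = 567825: 1 + 11.514·e^(−0.411t) = 1.3333, so e^(−0.411t) = 0.0289501.
−0.411·t = ln(0.0289501) = -3.5422, so t = 3.5422/0.411 = 8.6184.

8.62 hours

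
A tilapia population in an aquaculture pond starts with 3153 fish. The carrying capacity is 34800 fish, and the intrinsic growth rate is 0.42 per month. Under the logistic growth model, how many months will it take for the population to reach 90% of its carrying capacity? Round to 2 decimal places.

10.72 months

A = (K − N₀)/N₀ = (34800 − 3153)/3153 = 10.037.
Solve 34800/(1 + 10.037·e^(−0.42t)) = 31320: 1 + 10.037·e^(−0.42t) = 1.1111, so e^(−0.42t) = 0.01107.
−0.42·t = ln(0.01107) = -4.5035, so t = 4.5035/0.42 = 10.723.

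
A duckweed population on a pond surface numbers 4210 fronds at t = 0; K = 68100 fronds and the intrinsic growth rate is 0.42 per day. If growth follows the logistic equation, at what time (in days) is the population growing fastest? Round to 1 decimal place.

6.5 days

Logistic growth is fastest at N = K/2 = 34050.
A = (K − N₀)/N₀ = 15.176. Set K/(1 + A·e^(−rt)) = K/2 → A·e^(−rt) = 1.
e^(−0.42t) = 1/15.176 = 0.0658945, so t = ln(15.176)/0.42 = 2.7197/0.42 = 6.4755.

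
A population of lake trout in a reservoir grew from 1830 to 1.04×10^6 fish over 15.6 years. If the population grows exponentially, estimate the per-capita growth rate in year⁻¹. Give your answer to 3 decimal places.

From N(t) = N₀·e^(rt): e^(r·15.6) = 1.04×10^6/1830 = 568.31.
r·15.6 = ln(568.31) = 6.3427, so r = 6.3427/15.6 = 0.40658.

0.407 per year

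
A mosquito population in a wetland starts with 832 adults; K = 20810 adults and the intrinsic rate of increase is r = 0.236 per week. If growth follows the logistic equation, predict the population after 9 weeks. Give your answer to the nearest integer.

A = (K − N₀)/N₀ = (20810 − 832)/832 = 24.012.
N(t) = K/(1 + A·e^(−rt)) = 20810/(1 + 24.012×e^(−0.236×9)).
e^(−2.124) = 0.11955; denominator = 1 + 24.012×0.11955 = 3.8707.
N = 20810/3.8707 = 5376.29.

5376 adults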